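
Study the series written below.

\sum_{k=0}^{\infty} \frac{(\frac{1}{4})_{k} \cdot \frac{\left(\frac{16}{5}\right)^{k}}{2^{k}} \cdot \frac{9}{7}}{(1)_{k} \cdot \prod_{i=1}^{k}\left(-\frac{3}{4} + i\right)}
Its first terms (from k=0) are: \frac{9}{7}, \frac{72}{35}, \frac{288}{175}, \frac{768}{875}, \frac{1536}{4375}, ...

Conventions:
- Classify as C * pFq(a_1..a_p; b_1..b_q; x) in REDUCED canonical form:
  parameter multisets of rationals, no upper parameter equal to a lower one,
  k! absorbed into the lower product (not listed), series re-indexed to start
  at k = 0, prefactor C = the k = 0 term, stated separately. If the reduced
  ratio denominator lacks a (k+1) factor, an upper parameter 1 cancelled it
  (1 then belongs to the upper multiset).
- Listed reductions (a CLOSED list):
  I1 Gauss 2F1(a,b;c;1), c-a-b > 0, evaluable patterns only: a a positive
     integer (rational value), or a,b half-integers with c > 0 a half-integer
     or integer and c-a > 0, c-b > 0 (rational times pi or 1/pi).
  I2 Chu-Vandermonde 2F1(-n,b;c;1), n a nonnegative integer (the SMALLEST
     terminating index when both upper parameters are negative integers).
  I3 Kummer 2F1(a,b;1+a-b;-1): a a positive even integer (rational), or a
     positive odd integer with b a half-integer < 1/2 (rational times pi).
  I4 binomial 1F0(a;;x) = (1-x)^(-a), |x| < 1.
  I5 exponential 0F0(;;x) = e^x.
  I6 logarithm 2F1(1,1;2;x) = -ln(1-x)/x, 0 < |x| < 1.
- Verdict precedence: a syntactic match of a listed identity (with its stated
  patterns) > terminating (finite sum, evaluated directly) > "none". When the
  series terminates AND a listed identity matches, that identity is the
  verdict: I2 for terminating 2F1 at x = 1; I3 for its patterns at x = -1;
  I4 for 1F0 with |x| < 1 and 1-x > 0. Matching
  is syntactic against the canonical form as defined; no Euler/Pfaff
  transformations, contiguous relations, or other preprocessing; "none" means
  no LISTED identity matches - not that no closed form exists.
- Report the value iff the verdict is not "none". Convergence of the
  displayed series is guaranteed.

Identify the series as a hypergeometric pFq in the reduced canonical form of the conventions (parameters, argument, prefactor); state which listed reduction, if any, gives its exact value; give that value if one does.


With C = \frac{9}{7}: the canonical form is 0F0(-; -; \frac{8}{5}). Verdict: this is the exponential series (I5) (the 0F0 exponential series at x = \frac{8}{5}). Sum: \frac{9}{7} \cdot e^{\frac{8}{5}}.

The tell: with t_0 = \frac{9}{7}, the lower running product (C = 9/7) is a rising factorial.
Term ratio: r(k) = \frac{8}{5} * 1 / [(k+1)] - rational in k, leading ratio \frac{8}{5}; with t_0 = \frac{9}{7}, classification follows.


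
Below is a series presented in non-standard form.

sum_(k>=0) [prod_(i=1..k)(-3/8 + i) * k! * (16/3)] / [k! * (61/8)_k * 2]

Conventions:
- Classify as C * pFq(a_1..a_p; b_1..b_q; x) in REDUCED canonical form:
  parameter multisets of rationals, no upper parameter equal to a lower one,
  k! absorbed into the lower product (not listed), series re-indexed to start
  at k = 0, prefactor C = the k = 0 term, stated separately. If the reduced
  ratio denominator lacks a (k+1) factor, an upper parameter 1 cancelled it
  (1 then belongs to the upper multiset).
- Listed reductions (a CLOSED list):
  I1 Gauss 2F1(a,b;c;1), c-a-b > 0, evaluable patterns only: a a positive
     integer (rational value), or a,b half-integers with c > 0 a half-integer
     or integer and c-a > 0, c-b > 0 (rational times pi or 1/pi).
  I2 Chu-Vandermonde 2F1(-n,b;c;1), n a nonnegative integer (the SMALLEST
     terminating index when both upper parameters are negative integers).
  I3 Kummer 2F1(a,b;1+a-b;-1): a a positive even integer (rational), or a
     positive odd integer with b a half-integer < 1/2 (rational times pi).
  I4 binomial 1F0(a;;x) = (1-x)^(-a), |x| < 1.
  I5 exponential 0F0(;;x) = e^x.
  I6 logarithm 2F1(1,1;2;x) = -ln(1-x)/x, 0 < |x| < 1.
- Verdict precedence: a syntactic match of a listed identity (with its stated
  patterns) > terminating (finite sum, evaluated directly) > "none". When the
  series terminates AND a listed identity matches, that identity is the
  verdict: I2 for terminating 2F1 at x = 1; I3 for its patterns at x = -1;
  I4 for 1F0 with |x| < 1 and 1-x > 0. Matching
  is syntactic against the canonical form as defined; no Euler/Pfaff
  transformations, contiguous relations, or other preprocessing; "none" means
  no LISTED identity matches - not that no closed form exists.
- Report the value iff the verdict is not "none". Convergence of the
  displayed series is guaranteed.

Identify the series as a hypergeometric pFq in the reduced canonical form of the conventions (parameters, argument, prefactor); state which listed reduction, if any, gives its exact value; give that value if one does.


The series (x = 1) is 2F1: upper {5/8, 1}, lower {61/8}, prefactor 8/3. Verdict at x = 1: Gauss's theorem (I1) matches (x = 1: the Gamma ratio telescopes since c-a-b = 6 > 0 and a = 1 in Z>0). Value: 53/18.

Key observation: t_0 being 8/3, the constant factors (C = 8/3) combine into one prefactor.
Consecutive-term ratio: r(k) = 1 * (k+5/8) (k+1) / [(k+61/8) (k+1)] - rational in k, leading ratio 1; with t_0 = 8/3, classification follows.


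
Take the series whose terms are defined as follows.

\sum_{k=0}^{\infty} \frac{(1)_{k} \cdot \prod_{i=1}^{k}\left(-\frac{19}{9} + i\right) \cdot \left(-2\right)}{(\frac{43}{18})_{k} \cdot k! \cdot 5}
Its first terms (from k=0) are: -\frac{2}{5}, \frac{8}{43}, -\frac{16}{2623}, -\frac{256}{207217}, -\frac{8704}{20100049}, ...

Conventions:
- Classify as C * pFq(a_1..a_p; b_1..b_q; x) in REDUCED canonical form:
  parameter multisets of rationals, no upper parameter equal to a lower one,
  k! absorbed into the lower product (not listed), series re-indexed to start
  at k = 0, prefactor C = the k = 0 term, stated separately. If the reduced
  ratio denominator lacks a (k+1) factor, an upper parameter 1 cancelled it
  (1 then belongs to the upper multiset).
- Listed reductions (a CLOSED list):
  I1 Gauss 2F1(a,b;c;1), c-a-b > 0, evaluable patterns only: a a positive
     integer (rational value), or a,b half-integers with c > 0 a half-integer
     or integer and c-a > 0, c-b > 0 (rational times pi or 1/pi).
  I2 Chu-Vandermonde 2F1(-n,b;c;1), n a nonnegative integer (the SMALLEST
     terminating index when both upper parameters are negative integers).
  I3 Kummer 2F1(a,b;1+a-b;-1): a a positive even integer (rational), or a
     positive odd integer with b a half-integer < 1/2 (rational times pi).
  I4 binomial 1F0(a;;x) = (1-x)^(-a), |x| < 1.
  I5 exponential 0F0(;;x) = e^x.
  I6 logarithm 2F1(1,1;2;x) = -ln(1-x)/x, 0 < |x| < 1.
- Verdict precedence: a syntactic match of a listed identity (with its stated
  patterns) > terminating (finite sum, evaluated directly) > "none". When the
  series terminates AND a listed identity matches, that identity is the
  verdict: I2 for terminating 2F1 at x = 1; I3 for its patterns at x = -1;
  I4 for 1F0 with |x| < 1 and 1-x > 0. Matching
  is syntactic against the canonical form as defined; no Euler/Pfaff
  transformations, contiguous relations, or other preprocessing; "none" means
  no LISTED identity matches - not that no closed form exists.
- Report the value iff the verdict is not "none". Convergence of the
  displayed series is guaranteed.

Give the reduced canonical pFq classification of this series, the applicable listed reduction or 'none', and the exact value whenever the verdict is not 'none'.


Key step: x = 1 and the constant factors (prefactor -2/5) combine into one prefactor.
Step ratio: r(k) = 1 * (k-\frac{10}{9}) (k+1) / [(k+\frac{43}{18}) (k+1)] - rational; roots negated = parameters, x = 1, C = -\frac{2}{5}.

This is -\frac{2}{5} * 2F1(-\frac{10}{9}, 1; \frac{43}{18}; 1) in reduced canonical form. Verdict: the Gauss summation I1 applies (x = 1: the Gamma ratio telescopes since c-a-b = 5/2 > 0 and a = 1 in Z>0). Exact value: -\frac{2}{9}.


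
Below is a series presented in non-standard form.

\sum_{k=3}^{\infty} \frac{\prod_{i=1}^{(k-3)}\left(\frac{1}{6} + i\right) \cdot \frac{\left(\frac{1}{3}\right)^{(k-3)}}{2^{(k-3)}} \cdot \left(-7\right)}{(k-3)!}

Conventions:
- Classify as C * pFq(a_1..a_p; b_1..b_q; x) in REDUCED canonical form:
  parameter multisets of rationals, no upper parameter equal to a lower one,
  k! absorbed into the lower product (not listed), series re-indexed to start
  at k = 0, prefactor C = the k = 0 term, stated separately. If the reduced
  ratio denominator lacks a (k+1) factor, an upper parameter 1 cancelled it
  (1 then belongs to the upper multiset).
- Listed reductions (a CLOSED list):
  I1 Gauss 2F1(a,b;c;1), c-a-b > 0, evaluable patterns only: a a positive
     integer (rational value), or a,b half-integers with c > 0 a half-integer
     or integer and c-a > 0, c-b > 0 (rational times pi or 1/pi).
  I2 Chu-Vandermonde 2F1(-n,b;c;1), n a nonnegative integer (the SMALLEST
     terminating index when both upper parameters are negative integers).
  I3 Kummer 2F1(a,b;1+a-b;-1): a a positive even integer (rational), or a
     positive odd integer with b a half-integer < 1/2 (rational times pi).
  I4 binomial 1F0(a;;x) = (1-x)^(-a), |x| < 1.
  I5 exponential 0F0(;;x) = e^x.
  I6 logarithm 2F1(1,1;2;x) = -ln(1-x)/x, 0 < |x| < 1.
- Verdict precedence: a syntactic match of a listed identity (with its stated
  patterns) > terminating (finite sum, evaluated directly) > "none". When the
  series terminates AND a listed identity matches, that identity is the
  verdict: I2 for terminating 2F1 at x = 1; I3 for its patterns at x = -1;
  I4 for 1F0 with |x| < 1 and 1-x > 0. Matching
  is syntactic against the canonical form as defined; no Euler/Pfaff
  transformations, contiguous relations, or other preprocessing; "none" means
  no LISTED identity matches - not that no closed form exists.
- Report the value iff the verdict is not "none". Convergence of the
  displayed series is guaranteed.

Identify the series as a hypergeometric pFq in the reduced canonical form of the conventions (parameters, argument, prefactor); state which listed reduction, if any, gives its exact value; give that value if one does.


Canonical form: C = -7 times 1F0 with upper {\frac{7}{6}}, lower {-}, x = \frac{1}{6}. Verdict: the I4 binomial reduction applies (the 1F0 binomial series: exponent -7/6, x = \frac{1}{6}). Hence: \left(-7\right) \cdot \left(\frac{5}{6}\right)^{-\frac{7}{6}}.

Structural cue: t_0 being -7, the running product (prefactor -7) telescopes to a rising factorial.
Consecutive-term ratio: r(k) = \frac{1}{6} * (k+\frac{7}{6}) / [(k+1)] - rational in k, leading ratio \frac{1}{6}; with t_0 = -7, classification follows.


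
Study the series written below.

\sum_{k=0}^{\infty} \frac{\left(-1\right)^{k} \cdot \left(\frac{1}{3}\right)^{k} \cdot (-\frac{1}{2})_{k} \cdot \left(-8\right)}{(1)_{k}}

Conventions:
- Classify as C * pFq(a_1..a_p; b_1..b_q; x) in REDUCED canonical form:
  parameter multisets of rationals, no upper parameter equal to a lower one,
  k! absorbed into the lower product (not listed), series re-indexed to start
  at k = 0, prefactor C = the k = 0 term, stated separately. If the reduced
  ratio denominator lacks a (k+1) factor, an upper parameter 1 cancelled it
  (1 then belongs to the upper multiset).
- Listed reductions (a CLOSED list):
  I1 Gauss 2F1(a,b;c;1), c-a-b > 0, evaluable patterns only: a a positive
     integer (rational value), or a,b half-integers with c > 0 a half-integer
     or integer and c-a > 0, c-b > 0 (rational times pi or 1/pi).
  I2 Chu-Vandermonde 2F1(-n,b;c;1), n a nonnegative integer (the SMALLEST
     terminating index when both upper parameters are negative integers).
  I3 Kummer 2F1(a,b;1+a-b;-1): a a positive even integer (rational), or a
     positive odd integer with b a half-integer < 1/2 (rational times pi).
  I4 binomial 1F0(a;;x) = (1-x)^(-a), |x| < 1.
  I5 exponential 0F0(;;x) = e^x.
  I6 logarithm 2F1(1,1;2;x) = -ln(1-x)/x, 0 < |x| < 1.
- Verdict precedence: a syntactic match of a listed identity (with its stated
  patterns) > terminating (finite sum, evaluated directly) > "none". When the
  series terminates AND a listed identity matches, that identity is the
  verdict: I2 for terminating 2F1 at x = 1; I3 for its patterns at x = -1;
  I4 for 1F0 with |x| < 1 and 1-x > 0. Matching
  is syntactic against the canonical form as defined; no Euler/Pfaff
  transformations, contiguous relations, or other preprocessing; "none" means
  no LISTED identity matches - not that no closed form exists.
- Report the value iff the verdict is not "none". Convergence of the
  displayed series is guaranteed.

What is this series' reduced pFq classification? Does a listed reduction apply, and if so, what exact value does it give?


Prefactor -8, argument -\frac{1}{3}: 1F0 with upper {-\frac{1}{2}} over lower {-}. Verdict at x = -\frac{1}{3}: binomial (I4) matches (the 1F0 binomial series: exponent 1/2, x = -\frac{1}{3}). Sum: \left(-8\right) \cdot \left(\frac{4}{3}\right)^{\frac{1}{2}}.

Key observation: x = -\frac{1}{3} and (1)_k (prefactor -8) is k! itself.
Ratio: r(k) = -\frac{1}{3} * (k-\frac{1}{2}) / [(k+1)] - rational; roots negated = parameters, x = -\frac{1}{3}, C = -8.


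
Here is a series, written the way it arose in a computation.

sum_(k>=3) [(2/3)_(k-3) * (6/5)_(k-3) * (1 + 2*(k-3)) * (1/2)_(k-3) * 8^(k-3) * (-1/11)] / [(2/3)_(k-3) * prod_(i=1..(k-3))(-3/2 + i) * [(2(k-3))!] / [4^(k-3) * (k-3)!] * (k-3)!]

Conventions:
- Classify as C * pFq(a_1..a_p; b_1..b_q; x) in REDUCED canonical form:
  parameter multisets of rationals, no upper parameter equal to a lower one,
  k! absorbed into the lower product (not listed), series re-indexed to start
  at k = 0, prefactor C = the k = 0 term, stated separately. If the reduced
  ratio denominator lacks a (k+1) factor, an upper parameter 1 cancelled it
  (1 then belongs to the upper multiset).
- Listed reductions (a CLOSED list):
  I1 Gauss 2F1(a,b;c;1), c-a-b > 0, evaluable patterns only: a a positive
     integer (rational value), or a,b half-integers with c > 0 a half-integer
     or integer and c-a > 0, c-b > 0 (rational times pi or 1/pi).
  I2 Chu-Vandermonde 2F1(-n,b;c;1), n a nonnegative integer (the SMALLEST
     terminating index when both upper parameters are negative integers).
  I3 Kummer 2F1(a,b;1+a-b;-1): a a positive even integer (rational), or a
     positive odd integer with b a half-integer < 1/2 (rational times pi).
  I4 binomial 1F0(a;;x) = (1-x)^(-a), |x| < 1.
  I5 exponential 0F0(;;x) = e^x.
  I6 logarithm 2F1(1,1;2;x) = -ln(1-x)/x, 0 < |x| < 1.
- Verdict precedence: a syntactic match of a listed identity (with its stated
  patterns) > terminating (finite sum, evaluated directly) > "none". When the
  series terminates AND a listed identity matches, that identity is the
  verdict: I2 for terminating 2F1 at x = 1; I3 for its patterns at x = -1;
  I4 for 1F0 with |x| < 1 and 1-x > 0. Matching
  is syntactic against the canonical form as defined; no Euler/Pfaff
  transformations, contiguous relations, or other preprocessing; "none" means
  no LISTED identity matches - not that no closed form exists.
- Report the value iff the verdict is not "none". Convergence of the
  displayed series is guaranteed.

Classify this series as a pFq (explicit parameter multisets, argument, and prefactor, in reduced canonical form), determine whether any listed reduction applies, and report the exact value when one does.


Reduced: x = 8, 2F2, upper = {6/5, 3/2}, lower = {-1/2, 1/2}, C = -1/11. Verdict: none - at argument 8 the multisets {6/5, 3/2} ; {-1/2, 1/2} match no listed identity.

Structural cue: with t_0 = -1/11, the lower (2k)!/(4^k k!) block (C = -1/11, x = 8) is (1/2)_k.
Term ratio: r(k) = 8 * (k+6/5) (k+3/2) / [(k-1/2) (k+1/2) (k+1)] - poly over poly, x = 8 from leading terms; C = -1/11 at k = 0.


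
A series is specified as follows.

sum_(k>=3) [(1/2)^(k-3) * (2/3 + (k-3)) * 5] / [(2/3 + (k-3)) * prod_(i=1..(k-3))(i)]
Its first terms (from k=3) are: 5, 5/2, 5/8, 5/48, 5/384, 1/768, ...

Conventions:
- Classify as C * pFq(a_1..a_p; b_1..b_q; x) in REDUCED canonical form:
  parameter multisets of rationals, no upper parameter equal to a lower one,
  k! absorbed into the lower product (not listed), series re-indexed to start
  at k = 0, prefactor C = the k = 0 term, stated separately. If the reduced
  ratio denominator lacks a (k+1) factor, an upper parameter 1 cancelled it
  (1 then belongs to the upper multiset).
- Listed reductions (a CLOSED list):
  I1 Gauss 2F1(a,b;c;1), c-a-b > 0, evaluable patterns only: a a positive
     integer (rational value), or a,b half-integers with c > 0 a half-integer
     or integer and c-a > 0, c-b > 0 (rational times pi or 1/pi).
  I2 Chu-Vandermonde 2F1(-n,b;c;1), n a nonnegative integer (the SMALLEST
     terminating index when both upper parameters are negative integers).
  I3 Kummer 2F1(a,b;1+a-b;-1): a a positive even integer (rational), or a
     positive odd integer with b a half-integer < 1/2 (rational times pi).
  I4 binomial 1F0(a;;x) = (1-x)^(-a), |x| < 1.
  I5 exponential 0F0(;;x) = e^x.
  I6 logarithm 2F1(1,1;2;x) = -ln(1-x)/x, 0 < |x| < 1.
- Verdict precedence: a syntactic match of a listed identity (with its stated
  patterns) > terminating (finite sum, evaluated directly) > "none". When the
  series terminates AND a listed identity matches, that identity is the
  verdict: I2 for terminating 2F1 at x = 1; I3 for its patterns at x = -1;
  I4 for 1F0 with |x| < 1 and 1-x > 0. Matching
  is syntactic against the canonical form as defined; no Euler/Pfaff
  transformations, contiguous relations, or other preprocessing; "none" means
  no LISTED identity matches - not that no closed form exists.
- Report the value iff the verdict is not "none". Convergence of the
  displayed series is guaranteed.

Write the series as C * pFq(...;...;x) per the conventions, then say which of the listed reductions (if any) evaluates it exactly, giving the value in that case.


Canonical form: C = 5 times 0F0 with upper {-}, lower {-}, x = 1/2. Verdict at x = 1/2: the I5 exponential reduction matches (the 0F0 exponential series at x = 1/2). Its exact value is 5 * e^(1/2).

Key observation: from the first term 5: the factor k + 2/3 cancels (top and bottom), leaving C = 5.
Consecutive-term ratio: r(k) = (1/2) * 1 / [(k+1)] - poly over poly, x = (1/2) from leading terms; C = 5 at k = 0.


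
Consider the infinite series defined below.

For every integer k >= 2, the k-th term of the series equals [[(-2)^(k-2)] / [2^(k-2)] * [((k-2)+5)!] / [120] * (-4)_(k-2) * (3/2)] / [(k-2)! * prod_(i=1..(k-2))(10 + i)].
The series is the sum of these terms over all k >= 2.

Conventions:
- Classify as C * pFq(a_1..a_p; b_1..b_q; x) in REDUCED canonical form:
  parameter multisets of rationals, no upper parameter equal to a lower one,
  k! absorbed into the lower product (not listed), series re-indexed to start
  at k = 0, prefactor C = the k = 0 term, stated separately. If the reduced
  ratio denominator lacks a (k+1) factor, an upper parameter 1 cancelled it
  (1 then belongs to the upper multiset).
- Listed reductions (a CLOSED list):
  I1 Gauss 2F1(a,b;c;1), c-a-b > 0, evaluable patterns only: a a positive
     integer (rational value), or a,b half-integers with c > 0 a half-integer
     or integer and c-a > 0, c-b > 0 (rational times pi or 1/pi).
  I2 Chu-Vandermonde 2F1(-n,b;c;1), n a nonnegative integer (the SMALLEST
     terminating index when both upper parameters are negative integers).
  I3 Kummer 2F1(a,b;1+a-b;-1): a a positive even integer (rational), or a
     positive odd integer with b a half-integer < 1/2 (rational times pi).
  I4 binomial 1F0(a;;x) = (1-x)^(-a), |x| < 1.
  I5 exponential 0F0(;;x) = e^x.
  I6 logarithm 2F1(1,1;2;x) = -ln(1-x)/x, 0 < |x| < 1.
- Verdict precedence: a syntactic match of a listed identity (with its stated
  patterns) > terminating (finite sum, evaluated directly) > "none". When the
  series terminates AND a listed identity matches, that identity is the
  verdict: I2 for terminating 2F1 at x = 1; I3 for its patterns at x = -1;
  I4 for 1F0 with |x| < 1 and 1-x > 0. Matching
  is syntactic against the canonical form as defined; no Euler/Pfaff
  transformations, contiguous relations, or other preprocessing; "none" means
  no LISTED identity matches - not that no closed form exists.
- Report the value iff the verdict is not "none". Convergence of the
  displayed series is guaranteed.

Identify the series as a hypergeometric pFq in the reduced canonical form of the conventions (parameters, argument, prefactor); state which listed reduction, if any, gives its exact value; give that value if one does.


At argument -1: a 2F1 with upper {-4, 6}, lower {11}, scaled by C = 3/2. Verdict at x = -1: the Kummer evaluation I3 matches (x = -1; c = 11 equals 1+a-b for upper {-4, 6}: listed pattern). Value: 9.

First insight: t_0 = 3/2 here, and the factorial ratio (C = 3/2) (k+a-1)!/(a-1)! is a rising factorial (a)_k.
Adjacent-term ratio: r(k) = (-1) * (k-4) (k+6) / [(k+11) (k+1)] - rational; roots negated = parameters, x = (-1), C = 3/2.


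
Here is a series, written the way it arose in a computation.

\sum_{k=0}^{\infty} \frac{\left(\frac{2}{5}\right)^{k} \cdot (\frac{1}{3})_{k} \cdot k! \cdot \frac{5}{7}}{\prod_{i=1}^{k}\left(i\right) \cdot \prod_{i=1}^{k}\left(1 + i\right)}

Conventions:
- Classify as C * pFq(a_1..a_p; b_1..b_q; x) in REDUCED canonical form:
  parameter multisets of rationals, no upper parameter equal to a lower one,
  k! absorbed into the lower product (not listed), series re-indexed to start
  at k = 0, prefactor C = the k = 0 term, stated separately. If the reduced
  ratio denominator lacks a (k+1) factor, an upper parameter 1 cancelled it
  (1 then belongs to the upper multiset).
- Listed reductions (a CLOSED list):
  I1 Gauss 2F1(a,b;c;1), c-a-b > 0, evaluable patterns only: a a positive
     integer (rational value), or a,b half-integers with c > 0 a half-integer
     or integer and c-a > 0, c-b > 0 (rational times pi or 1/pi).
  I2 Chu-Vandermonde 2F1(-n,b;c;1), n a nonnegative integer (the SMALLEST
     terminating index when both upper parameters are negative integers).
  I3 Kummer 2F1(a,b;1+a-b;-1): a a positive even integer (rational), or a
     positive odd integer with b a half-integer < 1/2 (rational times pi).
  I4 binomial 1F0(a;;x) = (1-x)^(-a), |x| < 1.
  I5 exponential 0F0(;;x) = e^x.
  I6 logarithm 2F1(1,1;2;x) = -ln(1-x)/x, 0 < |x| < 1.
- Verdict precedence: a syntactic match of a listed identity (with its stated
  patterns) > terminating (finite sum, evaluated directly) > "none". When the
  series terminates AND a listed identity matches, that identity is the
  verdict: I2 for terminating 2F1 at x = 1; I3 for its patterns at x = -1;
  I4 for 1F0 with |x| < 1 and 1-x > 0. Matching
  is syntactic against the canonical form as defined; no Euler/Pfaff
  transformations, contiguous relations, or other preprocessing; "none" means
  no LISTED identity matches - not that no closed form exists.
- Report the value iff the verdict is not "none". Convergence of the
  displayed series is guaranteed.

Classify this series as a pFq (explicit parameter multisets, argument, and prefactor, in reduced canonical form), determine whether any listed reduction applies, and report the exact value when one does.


Reduced: x = \frac{2}{5}, 2F1, upper = {\frac{1}{3}, 1}, lower = {2}, C = \frac{5}{7}. Verdict: none - at argument \frac{2}{5} the multisets {\frac{1}{3}, 1} ; {2} match no listed identity.

First insight: x = \frac{2}{5} and the factorial ratio (prefactor 5/7) (k+a-1)!/(a-1)! is a rising factorial (a)_k.
Adjacent-term ratio: r(k) = \frac{2}{5} * (k+\frac{1}{3}) (k+1) / [(k+2) (k+1)] - rational; roots negated = parameters, x = \frac{2}{5}, C = \frac{5}{7}.


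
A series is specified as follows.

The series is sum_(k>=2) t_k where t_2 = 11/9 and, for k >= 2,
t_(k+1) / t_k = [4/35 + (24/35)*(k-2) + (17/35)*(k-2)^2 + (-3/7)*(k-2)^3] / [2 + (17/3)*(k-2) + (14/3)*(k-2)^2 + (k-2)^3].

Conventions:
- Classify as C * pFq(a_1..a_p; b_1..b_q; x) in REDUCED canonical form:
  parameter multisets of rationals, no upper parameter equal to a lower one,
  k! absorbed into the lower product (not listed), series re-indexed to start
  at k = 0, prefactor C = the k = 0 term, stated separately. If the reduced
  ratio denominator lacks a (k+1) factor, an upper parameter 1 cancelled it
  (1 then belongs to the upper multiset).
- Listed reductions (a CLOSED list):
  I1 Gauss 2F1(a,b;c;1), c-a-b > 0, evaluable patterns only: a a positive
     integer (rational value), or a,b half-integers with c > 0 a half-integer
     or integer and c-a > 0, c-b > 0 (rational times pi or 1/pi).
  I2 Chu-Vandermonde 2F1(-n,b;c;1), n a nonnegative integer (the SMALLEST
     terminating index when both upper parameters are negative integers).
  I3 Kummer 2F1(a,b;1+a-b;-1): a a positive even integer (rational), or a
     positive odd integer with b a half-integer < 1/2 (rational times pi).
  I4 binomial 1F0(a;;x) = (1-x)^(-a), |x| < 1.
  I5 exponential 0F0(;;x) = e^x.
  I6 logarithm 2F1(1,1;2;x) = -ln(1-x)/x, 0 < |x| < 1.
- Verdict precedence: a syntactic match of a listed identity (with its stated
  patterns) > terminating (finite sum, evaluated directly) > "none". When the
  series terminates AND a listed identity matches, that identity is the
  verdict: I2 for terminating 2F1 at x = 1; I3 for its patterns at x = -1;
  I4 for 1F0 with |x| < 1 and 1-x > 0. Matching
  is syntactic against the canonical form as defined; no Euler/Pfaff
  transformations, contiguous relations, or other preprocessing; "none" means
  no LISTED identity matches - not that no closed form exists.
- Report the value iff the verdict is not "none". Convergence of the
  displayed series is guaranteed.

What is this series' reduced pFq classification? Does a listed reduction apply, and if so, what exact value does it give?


Canonical form: C = 11/9 times 2F1 with upper {-2, 1/5}, lower {3}, x = -3/7. Verdict: terminating - upper parameter -2 makes this a finite sum (last index 2), evaluated exactly. Exact value: 28589/22050.

First insight: t_0 = 11/9 here, and the expanded ratio factors over Q; C = 11/9, roots give parameters.
Adjacent-term ratio: r(k) = (-3/7) * (k-2) (k+1/5) / [(k+3) (k+1)] - poly over poly, x = (-3/7) from leading terms; C = 11/9 at k = 0.


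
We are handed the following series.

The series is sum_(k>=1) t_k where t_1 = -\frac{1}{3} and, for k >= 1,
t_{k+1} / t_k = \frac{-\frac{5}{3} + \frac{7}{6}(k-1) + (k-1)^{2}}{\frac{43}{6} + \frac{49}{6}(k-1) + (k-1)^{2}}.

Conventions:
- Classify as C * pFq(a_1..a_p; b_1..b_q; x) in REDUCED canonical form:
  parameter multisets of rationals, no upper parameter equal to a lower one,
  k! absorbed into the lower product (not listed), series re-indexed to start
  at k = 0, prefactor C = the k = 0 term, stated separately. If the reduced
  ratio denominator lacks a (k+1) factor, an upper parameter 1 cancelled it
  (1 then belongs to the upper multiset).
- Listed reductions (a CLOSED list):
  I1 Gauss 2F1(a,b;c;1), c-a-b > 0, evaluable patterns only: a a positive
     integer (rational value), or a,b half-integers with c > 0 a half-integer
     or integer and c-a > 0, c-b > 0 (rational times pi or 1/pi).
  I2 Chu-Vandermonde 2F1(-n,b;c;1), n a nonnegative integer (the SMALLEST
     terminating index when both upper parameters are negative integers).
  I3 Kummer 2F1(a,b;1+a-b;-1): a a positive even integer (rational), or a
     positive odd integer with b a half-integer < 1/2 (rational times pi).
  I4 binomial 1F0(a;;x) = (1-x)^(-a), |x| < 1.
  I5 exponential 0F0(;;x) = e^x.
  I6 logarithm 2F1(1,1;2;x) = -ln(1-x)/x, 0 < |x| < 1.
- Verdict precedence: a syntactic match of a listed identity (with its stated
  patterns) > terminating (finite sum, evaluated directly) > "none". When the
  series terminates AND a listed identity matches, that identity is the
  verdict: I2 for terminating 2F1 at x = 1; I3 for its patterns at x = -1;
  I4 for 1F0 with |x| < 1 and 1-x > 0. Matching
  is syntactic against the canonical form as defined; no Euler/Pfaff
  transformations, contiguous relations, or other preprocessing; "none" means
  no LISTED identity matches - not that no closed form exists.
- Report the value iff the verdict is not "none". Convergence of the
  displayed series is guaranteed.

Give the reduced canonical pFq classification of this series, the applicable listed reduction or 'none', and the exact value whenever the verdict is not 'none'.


With C = -\frac{1}{3}: the canonical form is 2F1(-\frac{5}{6}, 2; \frac{43}{6}; 1). Verdict (x = 1): the Gauss summation I1 applies (x = 1: the Gamma ratio telescopes since c-a-b = 6 > 0 and a = 2 in Z>0). Hence: -\frac{1147}{4536}.

First insight: from the first term -\frac{1}{3}: the expanded ratio factors over Q; C = -1/3, x = 1, roots give parameters.
Step ratio: r(k) = 1 * (k-\frac{5}{6}) (k+2) / [(k+\frac{43}{6}) (k+1)] ; factor over Q: parameters, x = 1, and C = -\frac{1}{3}.


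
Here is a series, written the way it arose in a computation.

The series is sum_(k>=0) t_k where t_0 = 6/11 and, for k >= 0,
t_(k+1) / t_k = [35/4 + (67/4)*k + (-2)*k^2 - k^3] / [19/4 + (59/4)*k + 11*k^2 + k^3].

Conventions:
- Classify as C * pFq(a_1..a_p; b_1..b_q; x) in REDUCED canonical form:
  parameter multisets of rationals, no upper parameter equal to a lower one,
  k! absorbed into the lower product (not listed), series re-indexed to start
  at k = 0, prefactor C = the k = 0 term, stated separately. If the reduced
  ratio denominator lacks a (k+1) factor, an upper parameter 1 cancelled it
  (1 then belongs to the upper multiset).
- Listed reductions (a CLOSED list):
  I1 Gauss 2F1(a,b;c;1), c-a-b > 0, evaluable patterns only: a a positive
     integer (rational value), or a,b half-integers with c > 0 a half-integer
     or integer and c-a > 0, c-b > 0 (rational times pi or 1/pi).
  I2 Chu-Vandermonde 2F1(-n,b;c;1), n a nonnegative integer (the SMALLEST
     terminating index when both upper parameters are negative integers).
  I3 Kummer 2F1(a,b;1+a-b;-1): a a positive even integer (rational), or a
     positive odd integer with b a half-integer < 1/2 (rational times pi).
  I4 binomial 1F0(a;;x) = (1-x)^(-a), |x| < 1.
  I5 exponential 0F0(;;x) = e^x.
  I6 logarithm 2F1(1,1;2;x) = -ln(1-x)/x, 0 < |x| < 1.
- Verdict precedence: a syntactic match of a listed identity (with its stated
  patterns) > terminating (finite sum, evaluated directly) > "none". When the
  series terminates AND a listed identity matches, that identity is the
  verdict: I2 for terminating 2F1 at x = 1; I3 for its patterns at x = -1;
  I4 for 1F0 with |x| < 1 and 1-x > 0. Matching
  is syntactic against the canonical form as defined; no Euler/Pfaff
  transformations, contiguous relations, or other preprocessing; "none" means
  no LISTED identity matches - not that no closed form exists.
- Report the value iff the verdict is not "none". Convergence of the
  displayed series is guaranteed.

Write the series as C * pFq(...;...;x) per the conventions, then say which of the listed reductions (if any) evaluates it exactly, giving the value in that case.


Prefactor 6/11, argument -1: 2F1 with upper {-7/2, 5} over lower {19/2}. Verdict (x = -1): the Kummer evaluation I3 applies (x = -1; c = 19/2 equals 1+a-b for upper {-7/2, 5}: listed pattern). Sum: (208845/262144) * pi.

Key observation: t_0 = 6/11 here, and the expanded ratio factors over Q; prefactor 6/11, roots give parameters.
Consecutive-term ratio: r(k) = (-1) * (k-7/2) (k+5) / [(k+19/2) (k+1)] - rational in k. x = (-1); t_0 = 6/11; negate the roots.


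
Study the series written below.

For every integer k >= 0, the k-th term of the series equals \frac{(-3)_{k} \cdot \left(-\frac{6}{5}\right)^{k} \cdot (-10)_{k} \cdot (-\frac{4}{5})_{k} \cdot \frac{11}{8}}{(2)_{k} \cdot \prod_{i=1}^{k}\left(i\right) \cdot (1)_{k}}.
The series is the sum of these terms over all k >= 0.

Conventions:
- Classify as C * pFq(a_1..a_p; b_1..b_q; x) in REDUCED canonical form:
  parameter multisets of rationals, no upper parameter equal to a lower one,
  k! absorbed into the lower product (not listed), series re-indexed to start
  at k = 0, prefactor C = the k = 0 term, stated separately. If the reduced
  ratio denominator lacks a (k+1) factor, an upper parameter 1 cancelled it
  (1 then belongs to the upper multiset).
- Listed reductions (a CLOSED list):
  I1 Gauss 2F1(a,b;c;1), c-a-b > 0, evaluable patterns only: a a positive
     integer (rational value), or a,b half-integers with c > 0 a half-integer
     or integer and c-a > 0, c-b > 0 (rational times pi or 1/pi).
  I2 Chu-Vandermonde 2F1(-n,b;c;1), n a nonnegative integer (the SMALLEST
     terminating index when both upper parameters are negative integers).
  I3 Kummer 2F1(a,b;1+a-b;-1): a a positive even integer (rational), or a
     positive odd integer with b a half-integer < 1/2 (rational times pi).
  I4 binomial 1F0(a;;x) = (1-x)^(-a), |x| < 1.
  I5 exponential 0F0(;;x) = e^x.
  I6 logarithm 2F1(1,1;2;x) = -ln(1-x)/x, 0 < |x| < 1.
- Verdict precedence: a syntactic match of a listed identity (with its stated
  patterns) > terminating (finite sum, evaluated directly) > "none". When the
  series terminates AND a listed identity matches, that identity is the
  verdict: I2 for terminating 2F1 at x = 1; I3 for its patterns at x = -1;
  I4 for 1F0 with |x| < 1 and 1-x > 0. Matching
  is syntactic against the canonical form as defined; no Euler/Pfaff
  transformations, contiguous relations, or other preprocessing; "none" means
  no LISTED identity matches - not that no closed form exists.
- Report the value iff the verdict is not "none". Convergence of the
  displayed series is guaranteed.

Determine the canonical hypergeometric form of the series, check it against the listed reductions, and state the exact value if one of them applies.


With C = \frac{11}{8}: the canonical form is 3F2(-10, -3, -\frac{4}{5}; 1, 2; -\frac{6}{5}). Verdict: terminating (-3 upstairs). 4 nonzero terms in all; added directly. Its exact value is \frac{408199}{25000}.

Structural cue: t_0 = \frac{11}{8} here, and the product of the first k integers (C = 11/8) is k!.
Consecutive-term ratio: r(k) = -\frac{6}{5} * (k-10) (k-3) (k-\frac{4}{5}) / [(k+1) (k+2) (k+1)] - poly over poly, x = -\frac{6}{5} from leading terms; C = \frac{11}{8} at k = 0.


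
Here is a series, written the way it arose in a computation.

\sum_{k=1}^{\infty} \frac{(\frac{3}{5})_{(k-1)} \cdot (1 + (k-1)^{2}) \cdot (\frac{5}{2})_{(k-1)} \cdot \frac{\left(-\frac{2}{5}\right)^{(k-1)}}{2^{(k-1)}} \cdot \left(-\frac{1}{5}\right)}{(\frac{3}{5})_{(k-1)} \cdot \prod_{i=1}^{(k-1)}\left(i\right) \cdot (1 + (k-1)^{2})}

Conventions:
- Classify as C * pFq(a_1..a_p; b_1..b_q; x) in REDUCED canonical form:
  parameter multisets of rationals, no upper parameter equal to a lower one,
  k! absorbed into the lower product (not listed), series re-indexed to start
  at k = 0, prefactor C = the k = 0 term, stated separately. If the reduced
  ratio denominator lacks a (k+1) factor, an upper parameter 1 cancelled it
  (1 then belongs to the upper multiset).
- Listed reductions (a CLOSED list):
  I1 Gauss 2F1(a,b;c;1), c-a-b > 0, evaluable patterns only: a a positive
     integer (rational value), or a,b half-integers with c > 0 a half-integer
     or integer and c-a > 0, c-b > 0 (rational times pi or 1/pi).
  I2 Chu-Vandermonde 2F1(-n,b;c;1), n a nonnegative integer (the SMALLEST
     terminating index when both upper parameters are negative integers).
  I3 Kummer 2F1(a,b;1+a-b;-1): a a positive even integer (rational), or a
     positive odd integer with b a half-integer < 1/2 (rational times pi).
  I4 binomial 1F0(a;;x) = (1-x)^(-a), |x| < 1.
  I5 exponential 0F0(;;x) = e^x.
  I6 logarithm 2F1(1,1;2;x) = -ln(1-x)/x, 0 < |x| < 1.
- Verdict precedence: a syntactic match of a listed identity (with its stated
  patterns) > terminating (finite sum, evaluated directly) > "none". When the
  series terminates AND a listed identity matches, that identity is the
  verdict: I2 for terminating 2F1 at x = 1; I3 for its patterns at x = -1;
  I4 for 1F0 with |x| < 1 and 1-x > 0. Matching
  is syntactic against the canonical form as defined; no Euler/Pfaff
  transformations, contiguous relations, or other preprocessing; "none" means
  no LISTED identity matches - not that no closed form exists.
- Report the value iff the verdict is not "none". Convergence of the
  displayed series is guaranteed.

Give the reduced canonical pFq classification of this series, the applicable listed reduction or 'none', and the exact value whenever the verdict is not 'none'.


With C = -\frac{1}{5}: the canonical form is 1F0(\frac{5}{2}; -; -\frac{1}{5}). Verdict at x = -\frac{1}{5}: the binomial series (I4) matches (the 1F0 binomial series: exponent -5/2, x = -\frac{1}{5}). Exact value: \left(-\frac{1}{5}\right) \cdot \left(\frac{6}{5}\right)^{-\frac{5}{2}}.

Structural cue: from the first term -\frac{1}{5}: k^2 + 1 divides numerator and denominator alike; C = -1/5 after cancelling.
Ratio: r(k) = -\frac{1}{5} * (k+\frac{5}{2}) / [(k+1)] - rational in k, leading ratio -\frac{1}{5}; with t_0 = -\frac{1}{5}, classification follows.


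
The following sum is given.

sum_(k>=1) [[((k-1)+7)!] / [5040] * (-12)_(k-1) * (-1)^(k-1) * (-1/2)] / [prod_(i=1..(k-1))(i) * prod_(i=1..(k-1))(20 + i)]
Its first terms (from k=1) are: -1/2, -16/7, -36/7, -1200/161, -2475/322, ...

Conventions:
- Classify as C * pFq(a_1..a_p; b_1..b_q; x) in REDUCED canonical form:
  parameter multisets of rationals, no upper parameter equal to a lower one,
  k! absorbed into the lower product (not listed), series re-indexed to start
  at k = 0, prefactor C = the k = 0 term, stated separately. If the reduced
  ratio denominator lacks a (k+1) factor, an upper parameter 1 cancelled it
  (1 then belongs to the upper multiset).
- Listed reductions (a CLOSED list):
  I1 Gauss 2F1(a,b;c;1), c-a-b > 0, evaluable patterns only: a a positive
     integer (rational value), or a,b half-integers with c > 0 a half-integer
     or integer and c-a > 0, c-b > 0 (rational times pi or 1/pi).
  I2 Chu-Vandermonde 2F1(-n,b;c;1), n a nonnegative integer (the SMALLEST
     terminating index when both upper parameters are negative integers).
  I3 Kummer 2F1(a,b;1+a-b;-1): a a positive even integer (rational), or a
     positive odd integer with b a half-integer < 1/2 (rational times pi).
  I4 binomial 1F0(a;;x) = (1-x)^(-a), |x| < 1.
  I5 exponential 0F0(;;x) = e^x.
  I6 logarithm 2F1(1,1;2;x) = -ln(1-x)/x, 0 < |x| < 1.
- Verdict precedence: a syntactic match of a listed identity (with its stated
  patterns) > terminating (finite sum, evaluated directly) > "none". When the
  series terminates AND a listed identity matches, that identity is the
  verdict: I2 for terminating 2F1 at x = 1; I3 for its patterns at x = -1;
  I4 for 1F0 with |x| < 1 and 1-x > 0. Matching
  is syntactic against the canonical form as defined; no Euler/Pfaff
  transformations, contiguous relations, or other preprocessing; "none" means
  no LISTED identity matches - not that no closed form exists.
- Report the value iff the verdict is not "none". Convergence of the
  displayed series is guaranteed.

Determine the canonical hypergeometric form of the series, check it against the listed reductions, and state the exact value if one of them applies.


At argument -1: a 2F1 with upper {-12, 8}, lower {21}, scaled by C = -1/2. Verdict: Kummer (I3) applies (x = -1; c = 21 equals 1+a-b for upper {-12, 8}: listed pattern). Sum: -969/28.

Key observation: with t_0 = -1/2, the product of the first k integers (prefactor -1/2) is k!.
Term ratio: r(k) = (-1) * (k-12) (k+8) / [(k+21) (k+1)] - rational; roots negated = parameters, x = (-1), C = -1/2.


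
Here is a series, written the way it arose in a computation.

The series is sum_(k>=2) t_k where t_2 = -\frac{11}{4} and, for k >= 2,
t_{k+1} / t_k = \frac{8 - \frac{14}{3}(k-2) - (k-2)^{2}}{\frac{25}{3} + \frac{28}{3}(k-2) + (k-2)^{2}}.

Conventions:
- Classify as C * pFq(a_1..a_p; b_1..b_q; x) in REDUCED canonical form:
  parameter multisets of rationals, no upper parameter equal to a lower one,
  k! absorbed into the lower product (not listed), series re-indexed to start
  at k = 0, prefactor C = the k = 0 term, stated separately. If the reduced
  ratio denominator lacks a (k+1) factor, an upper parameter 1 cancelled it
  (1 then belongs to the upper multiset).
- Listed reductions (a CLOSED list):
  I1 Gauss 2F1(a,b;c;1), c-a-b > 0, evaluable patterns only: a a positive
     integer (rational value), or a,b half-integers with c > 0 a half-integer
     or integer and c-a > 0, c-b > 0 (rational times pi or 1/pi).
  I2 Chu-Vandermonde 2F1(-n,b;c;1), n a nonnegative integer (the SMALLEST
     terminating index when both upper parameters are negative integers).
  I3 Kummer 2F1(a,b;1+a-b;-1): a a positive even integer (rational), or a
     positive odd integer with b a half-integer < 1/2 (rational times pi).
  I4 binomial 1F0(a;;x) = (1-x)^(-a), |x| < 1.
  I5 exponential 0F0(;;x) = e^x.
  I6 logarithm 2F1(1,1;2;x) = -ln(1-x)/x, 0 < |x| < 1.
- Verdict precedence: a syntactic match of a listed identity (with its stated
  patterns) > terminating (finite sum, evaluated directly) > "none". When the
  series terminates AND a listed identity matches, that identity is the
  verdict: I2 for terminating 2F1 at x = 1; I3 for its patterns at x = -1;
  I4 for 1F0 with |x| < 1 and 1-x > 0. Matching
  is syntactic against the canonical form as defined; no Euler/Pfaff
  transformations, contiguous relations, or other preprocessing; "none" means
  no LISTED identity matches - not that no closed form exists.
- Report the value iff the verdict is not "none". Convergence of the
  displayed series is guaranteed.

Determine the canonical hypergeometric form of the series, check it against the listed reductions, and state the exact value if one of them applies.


x = -1 here; the reduced form reads 2F1, upper {-\frac{4}{3}, 6}, lower {\frac{25}{3}}, C = -\frac{11}{4}. Verdict (x = -1): the Kummer evaluation I3 applies (x = -1; c = \frac{25}{3} equals 1+a-b for upper {-\frac{4}{3}, 6}: listed pattern). Its exact value is -\frac{2299}{405}.

Key step: from the first term -\frac{11}{4}: roots of the ratio polynomials (C = -11/4) are the negated parameters.
Adjacent-term ratio: r(k) = -1 * (k-\frac{4}{3}) (k+6) / [(k+\frac{25}{3}) (k+1)] - rational in k. x = -1; t_0 = -\frac{11}{4}; negate the roots.
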